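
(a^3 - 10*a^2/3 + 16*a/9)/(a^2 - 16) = a*(9*a^2 - 30*a + 16)/(9*(a^2 - 16))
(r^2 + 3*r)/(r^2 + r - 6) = r/(r - 2)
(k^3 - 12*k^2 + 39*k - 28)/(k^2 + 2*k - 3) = (k^2 - 11*k + 28)/(k + 3)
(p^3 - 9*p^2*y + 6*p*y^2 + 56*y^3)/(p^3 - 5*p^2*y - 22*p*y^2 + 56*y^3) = (-p^2 + 2*p*y + 8*y^2)/(-p^2 - 2*p*y + 8*y^2)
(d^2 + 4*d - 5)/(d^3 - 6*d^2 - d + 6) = (d + 5)/(d^2 - 5*d - 6)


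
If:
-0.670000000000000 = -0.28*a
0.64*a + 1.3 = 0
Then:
No Solution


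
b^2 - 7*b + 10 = (b - 5)*(b - 2)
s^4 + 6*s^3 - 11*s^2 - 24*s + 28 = (s - 2)*(s - 1)*(s + 2)*(s + 7)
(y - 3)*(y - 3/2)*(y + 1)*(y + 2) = y^4 - 3*y^3/2 - 7*y^2 + 9*y/2 + 9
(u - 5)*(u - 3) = u^2 - 8*u + 15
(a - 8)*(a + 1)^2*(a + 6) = a^4 - 51*a^2 - 98*a - 48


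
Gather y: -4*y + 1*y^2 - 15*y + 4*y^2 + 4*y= 5*y^2 - 15*y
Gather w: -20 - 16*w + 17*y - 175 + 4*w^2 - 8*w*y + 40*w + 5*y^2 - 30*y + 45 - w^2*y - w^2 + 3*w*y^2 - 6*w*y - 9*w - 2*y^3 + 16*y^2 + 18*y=w^2*(3 - y) + w*(3*y^2 - 14*y + 15) - 2*y^3 + 21*y^2 + 5*y - 150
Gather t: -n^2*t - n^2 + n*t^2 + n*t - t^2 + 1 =-n^2 + t^2*(n - 1) + t*(-n^2 + n) + 1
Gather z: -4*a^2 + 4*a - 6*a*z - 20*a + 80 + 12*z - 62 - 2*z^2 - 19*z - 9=-4*a^2 - 16*a - 2*z^2 + z*(-6*a - 7) + 9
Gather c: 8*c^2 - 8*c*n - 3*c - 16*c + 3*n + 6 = 8*c^2 + c*(-8*n - 19) + 3*n + 6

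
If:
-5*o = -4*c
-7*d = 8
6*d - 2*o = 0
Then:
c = -30/7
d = -8/7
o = -24/7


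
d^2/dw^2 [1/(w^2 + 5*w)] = 2*(-w*(w + 5) + (2*w + 5)^2)/(w^3*(w + 5)^3)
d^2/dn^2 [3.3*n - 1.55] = 0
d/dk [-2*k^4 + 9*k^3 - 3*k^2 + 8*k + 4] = -8*k^3 + 27*k^2 - 6*k + 8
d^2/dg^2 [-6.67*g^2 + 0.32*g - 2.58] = -13.3400000000000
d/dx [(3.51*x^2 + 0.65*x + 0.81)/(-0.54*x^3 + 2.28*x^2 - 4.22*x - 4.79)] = (1.8954*x^4 + 0.702*x^3 - 14.982*x^2 - 37.3194*x + 0.3047)/(0.2916*x^6 - 2.4624*x^5 + 9.756*x^4 - 14.07*x^3 - 4.034*x^2 + 40.4276*x + 22.9441)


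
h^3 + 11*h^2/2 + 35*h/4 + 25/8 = (h + 1/2)*(h + 5/2)^2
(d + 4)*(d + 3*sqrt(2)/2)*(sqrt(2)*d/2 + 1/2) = sqrt(2)*d^3/2 + 2*d^2 + 2*sqrt(2)*d^2 + 3*sqrt(2)*d/4 + 8*d + 3*sqrt(2)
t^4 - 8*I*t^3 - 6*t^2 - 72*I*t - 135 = (t - 5*I)*(t - 3*I)^2*(t + 3*I)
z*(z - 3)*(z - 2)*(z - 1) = z^4 - 6*z^3 + 11*z^2 - 6*z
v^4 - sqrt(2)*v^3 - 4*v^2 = v^2*(v - 2*sqrt(2))*(v + sqrt(2))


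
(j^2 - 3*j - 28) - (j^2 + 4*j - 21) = -7*j - 7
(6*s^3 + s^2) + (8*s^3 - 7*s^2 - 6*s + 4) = 14*s^3 - 6*s^2 - 6*s + 4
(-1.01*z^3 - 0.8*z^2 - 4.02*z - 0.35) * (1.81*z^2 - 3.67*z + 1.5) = -1.8281*z^5 + 2.2587*z^4 - 5.8552*z^3 + 12.9199*z^2 - 4.7455*z - 0.525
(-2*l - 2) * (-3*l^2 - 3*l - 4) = 6*l^3 + 12*l^2 + 14*l + 8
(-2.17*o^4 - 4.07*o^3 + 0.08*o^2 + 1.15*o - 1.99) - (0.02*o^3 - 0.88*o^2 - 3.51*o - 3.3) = -2.17*o^4 - 4.09*o^3 + 0.96*o^2 + 4.66*o + 1.31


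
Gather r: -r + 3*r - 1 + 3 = 2*r + 2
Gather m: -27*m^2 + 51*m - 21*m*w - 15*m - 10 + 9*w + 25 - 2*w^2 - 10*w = -27*m^2 + m*(36 - 21*w) - 2*w^2 - w + 15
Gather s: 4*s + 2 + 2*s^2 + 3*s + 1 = 2*s^2 + 7*s + 3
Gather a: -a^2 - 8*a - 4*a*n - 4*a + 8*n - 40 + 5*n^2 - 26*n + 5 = -a^2 + a*(-4*n - 12) + 5*n^2 - 18*n - 35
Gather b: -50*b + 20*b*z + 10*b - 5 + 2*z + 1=b*(20*z - 40) + 2*z - 4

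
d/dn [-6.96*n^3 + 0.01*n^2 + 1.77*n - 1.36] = -20.88*n^2 + 0.02*n + 1.77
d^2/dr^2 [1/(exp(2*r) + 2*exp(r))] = 2*(4*(exp(r) + 1)^2 - (exp(r) + 2)*(2*exp(r) + 1))*exp(-r)/(exp(r) + 2)^3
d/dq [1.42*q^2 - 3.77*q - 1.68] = 2.84*q - 3.77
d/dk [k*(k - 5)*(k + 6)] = 3*k^2 + 2*k - 30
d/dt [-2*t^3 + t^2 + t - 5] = -6*t^2 + 2*t + 1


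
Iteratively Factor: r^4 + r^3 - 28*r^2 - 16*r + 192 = (r + 4)*(r^3 - 3*r^2 - 16*r + 48) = (r - 4)*(r + 4)*(r^2 + r - 12) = (r - 4)*(r + 4)^2*(r - 3)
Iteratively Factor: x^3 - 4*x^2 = (x)*(x^2 - 4*x) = x^2*(x - 4)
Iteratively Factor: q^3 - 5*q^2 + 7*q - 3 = (q - 1)*(q^2 - 4*q + 3) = (q - 3)*(q - 1)*(q - 1)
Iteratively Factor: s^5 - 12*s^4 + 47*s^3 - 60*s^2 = (s)*(s^4 - 12*s^3 + 47*s^2 - 60*s) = s*(s - 5)*(s^3 - 7*s^2 + 12*s) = s^2*(s - 5)*(s^2 - 7*s + 12) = s^2*(s - 5)*(s - 3)*(s - 4)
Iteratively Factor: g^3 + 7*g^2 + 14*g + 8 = (g + 1)*(g^2 + 6*g + 8) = (g + 1)*(g + 2)*(g + 4)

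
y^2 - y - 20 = (y - 5)*(y + 4)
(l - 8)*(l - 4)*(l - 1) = l^3 - 13*l^2 + 44*l - 32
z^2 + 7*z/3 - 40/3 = (z - 8/3)*(z + 5)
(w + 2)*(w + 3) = w^2 + 5*w + 6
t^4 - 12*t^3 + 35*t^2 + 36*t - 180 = (t - 6)*(t - 5)*(t - 3)*(t + 2)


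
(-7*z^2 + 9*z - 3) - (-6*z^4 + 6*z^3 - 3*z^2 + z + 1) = 6*z^4 - 6*z^3 - 4*z^2 + 8*z - 4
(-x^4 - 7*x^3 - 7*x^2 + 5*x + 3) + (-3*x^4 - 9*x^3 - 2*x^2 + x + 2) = -4*x^4 - 16*x^3 - 9*x^2 + 6*x + 5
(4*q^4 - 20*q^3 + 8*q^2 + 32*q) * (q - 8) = 4*q^5 - 52*q^4 + 168*q^3 - 32*q^2 - 256*q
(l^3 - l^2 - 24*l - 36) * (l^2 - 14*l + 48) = l^5 - 15*l^4 + 38*l^3 + 252*l^2 - 648*l - 1728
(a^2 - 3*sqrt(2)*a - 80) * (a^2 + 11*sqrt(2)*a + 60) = a^4 + 8*sqrt(2)*a^3 - 86*a^2 - 1060*sqrt(2)*a - 4800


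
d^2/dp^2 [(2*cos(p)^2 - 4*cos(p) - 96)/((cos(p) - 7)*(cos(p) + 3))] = 4*(50*(1 - cos(p)^2)^2 - cos(p)^5 - 286*cos(p)^3 + 1453*cos(p)^2 - 1125*cos(p) - 1217)/((cos(p) - 7)^3*(cos(p) + 3)^3)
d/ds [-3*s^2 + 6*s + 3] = 6 - 6*s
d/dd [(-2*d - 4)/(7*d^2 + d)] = 2*(7*d^2 + 28*d + 2)/(d^2*(49*d^2 + 14*d + 1))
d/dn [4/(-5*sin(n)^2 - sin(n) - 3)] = 4*(10*sin(n) + 1)*cos(n)/(5*sin(n)^2 + sin(n) + 3)^2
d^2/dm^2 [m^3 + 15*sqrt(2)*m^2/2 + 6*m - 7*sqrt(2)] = 6*m + 15*sqrt(2)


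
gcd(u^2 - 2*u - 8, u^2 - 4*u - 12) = u + 2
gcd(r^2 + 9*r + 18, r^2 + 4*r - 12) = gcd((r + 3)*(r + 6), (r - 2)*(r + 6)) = r + 6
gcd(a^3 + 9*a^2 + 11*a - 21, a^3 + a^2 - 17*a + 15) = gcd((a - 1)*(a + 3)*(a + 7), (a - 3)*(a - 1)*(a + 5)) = a - 1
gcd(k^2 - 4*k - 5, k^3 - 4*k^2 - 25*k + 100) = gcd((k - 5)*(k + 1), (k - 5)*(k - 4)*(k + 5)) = k - 5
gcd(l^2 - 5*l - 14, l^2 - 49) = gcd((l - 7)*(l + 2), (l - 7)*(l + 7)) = l - 7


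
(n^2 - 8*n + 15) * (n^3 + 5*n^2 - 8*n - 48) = n^5 - 3*n^4 - 33*n^3 + 91*n^2 + 264*n - 720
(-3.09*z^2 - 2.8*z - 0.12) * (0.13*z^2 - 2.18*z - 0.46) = -0.4017*z^4 + 6.3722*z^3 + 7.5098*z^2 + 1.5496*z + 0.0552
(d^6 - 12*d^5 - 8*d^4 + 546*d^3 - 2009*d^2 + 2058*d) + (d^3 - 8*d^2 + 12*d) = d^6 - 12*d^5 - 8*d^4 + 547*d^3 - 2017*d^2 + 2070*d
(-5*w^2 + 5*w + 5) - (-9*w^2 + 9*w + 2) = 4*w^2 - 4*w + 3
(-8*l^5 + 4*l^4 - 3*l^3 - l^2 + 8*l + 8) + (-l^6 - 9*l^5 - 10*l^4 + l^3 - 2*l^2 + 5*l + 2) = -l^6 - 17*l^5 - 6*l^4 - 2*l^3 - 3*l^2 + 13*l + 10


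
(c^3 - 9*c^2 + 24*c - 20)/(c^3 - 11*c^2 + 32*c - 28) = (c - 5)/(c - 7)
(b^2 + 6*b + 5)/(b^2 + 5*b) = (b + 1)/b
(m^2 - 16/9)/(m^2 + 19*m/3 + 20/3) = (m - 4/3)/(m + 5)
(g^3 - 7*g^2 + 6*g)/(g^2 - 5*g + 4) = g*(g - 6)/(g - 4)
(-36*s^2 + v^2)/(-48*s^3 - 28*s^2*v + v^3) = (6*s + v)/(8*s^2 + 6*s*v + v^2)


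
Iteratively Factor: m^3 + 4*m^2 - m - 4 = (m + 1)*(m^2 + 3*m - 4) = (m + 1)*(m + 4)*(m - 1)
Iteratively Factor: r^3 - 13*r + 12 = (r - 3)*(r^2 + 3*r - 4) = (r - 3)*(r + 4)*(r - 1)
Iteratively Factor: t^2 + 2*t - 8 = (t + 4)*(t - 2)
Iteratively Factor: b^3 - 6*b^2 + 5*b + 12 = (b + 1)*(b^2 - 7*b + 12) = (b - 3)*(b + 1)*(b - 4)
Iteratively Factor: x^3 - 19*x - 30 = (x + 3)*(x^2 - 3*x - 10) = (x - 5)*(x + 3)*(x + 2)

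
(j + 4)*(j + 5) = j^2 + 9*j + 20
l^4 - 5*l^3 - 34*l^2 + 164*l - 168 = (l - 7)*(l - 2)^2*(l + 6)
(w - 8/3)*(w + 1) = w^2 - 5*w/3 - 8/3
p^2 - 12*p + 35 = (p - 7)*(p - 5)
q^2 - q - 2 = (q - 2)*(q + 1)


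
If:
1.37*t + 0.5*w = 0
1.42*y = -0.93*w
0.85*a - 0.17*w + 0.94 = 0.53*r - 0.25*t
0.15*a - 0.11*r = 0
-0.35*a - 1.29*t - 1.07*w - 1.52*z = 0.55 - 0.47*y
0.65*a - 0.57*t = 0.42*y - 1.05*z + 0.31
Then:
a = 3.56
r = 4.86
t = -1.95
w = 5.33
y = -3.49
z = -4.37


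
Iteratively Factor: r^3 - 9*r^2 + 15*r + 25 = (r - 5)*(r^2 - 4*r - 5) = (r - 5)^2*(r + 1)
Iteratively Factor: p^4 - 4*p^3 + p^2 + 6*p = (p + 1)*(p^3 - 5*p^2 + 6*p) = (p - 2)*(p + 1)*(p^2 - 3*p) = p*(p - 2)*(p + 1)*(p - 3)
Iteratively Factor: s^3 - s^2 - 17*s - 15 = (s + 1)*(s^2 - 2*s - 15) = (s + 1)*(s + 3)*(s - 5)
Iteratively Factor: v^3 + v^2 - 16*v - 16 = (v + 4)*(v^2 - 3*v - 4) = (v - 4)*(v + 4)*(v + 1)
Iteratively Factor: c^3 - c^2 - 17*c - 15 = (c - 5)*(c^2 + 4*c + 3) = (c - 5)*(c + 3)*(c + 1)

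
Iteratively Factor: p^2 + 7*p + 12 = (p + 4)*(p + 3)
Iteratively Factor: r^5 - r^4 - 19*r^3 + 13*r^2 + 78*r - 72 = (r + 3)*(r^4 - 4*r^3 - 7*r^2 + 34*r - 24) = (r + 3)^2*(r^3 - 7*r^2 + 14*r - 8) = (r - 4)*(r + 3)^2*(r^2 - 3*r + 2) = (r - 4)*(r - 2)*(r + 3)^2*(r - 1)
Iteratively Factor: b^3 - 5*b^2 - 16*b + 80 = (b + 4)*(b^2 - 9*b + 20) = (b - 5)*(b + 4)*(b - 4)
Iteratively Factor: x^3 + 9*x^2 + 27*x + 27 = (x + 3)*(x^2 + 6*x + 9) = (x + 3)^2*(x + 3)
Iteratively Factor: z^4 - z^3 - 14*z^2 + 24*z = (z)*(z^3 - z^2 - 14*z + 24) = z*(z + 4)*(z^2 - 5*z + 6) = z*(z - 3)*(z + 4)*(z - 2)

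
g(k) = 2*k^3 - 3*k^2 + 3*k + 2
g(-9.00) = -1726.00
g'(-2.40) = 51.96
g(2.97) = 36.84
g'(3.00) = 39.00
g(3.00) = 38.00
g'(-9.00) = 543.00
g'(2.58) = 27.46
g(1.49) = 6.43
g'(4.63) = 103.84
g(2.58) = 24.12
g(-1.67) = -20.69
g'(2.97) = 38.11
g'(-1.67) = 29.75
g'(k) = 6*k^2 - 6*k + 3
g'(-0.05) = 3.32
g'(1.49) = 7.38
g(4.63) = 150.08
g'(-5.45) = 213.92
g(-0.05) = 1.84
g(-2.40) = -50.13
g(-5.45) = -427.21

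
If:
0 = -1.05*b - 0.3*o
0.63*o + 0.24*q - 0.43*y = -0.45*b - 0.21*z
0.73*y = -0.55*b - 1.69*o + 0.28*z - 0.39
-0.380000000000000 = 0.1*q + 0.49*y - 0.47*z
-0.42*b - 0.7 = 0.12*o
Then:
No Solution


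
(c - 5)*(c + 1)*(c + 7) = c^3 + 3*c^2 - 33*c - 35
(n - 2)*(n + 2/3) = n^2 - 4*n/3 - 4/3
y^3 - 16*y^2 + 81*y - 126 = (y - 7)*(y - 6)*(y - 3)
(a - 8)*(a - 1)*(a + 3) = a^3 - 6*a^2 - 19*a + 24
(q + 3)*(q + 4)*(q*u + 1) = q^3*u + 7*q^2*u + q^2 + 12*q*u + 7*q + 12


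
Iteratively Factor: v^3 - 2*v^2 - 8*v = (v - 4)*(v^2 + 2*v) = (v - 4)*(v + 2)*(v)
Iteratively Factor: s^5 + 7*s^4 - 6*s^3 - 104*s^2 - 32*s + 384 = (s + 4)*(s^4 + 3*s^3 - 18*s^2 - 32*s + 96) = (s - 3)*(s + 4)*(s^3 + 6*s^2 - 32) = (s - 3)*(s + 4)^2*(s^2 + 2*s - 8) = (s - 3)*(s - 2)*(s + 4)^2*(s + 4)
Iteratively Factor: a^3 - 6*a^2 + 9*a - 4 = (a - 4)*(a^2 - 2*a + 1) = (a - 4)*(a - 1)*(a - 1)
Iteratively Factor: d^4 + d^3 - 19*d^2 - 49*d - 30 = (d + 3)*(d^3 - 2*d^2 - 13*d - 10) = (d + 2)*(d + 3)*(d^2 - 4*d - 5) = (d - 5)*(d + 2)*(d + 3)*(d + 1)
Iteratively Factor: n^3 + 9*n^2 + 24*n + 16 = (n + 4)*(n^2 + 5*n + 4) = (n + 1)*(n + 4)*(n + 4)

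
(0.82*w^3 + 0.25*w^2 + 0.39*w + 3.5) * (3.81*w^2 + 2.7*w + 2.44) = 3.1242*w^5 + 3.1665*w^4 + 4.1617*w^3 + 14.998*w^2 + 10.4016*w + 8.54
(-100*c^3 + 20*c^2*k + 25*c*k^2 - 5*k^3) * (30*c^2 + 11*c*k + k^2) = -3000*c^5 - 500*c^4*k + 870*c^3*k^2 + 145*c^2*k^3 - 30*c*k^4 - 5*k^5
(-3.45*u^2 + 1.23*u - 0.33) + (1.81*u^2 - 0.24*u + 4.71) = -1.64*u^2 + 0.99*u + 4.38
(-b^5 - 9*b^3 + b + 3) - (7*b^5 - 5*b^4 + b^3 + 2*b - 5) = -8*b^5 + 5*b^4 - 10*b^3 - b + 8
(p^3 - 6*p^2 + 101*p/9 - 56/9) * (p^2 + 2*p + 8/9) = p^5 - 4*p^4 + p^3/9 + 98*p^2/9 - 200*p/81 - 448/81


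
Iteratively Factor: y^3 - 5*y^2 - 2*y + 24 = (y + 2)*(y^2 - 7*y + 12) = (y - 3)*(y + 2)*(y - 4)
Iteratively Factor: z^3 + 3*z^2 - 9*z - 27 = (z - 3)*(z^2 + 6*z + 9) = (z - 3)*(z + 3)*(z + 3)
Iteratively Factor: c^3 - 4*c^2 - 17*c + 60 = (c + 4)*(c^2 - 8*c + 15) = (c - 5)*(c + 4)*(c - 3)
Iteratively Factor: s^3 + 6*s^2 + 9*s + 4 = (s + 1)*(s^2 + 5*s + 4) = (s + 1)^2*(s + 4)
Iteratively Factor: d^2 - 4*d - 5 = (d + 1)*(d - 5)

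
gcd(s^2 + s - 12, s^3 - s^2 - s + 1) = 1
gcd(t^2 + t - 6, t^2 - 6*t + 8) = t - 2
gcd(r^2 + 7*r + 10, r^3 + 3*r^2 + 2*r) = r + 2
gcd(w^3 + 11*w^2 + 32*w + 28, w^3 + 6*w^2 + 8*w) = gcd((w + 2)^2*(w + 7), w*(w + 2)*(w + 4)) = w + 2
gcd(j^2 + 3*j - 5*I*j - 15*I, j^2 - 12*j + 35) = 1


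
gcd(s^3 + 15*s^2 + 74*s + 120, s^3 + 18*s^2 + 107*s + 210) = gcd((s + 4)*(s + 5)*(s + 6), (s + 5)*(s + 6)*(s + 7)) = s^2 + 11*s + 30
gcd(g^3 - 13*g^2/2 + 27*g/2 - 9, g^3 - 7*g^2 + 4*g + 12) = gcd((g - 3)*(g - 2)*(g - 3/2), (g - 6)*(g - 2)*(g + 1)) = g - 2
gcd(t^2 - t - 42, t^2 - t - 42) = t^2 - t - 42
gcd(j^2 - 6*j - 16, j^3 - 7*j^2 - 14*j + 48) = j - 8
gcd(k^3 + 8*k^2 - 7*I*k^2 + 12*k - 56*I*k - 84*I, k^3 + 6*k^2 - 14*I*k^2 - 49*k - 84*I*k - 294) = k^2 + k*(6 - 7*I) - 42*I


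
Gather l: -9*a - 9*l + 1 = -9*a - 9*l + 1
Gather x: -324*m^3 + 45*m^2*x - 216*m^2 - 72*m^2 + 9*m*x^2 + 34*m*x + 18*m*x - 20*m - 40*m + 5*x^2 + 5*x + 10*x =-324*m^3 - 288*m^2 - 60*m + x^2*(9*m + 5) + x*(45*m^2 + 52*m + 15)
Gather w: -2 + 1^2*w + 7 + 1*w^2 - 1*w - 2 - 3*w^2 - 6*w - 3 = -2*w^2 - 6*w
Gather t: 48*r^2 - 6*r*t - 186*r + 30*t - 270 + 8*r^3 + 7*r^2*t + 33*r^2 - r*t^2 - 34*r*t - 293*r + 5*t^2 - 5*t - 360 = 8*r^3 + 81*r^2 - 479*r + t^2*(5 - r) + t*(7*r^2 - 40*r + 25) - 630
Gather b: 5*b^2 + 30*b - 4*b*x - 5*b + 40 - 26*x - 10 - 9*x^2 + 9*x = 5*b^2 + b*(25 - 4*x) - 9*x^2 - 17*x + 30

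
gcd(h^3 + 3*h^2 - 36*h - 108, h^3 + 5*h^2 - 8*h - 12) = h + 6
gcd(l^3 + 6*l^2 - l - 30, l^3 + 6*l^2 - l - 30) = l^3 + 6*l^2 - l - 30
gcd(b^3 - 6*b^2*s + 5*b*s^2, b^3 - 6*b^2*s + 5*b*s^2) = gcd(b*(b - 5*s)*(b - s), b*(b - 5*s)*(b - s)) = b^3 - 6*b^2*s + 5*b*s^2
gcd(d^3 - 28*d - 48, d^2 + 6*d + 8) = d^2 + 6*d + 8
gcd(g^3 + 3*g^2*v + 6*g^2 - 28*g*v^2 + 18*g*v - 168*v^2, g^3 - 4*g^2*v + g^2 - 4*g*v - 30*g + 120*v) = -g^2 + 4*g*v - 6*g + 24*v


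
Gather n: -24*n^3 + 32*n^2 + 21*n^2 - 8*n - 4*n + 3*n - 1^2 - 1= -24*n^3 + 53*n^2 - 9*n - 2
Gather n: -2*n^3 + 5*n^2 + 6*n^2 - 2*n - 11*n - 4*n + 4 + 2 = -2*n^3 + 11*n^2 - 17*n + 6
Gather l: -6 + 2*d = 2*d - 6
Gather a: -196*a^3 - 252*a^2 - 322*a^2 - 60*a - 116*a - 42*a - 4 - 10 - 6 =-196*a^3 - 574*a^2 - 218*a - 20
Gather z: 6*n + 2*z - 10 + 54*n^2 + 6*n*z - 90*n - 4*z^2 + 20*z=54*n^2 - 84*n - 4*z^2 + z*(6*n + 22) - 10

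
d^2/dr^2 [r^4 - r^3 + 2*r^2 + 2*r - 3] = 12*r^2 - 6*r + 4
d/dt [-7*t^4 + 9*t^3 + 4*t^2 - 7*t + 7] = -28*t^3 + 27*t^2 + 8*t - 7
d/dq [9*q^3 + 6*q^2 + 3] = 3*q*(9*q + 4)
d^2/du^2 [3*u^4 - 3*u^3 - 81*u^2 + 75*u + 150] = 36*u^2 - 18*u - 162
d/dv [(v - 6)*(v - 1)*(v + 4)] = 3*v^2 - 6*v - 22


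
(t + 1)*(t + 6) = t^2 + 7*t + 6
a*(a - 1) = a^2 - a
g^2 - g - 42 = (g - 7)*(g + 6)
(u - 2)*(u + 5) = u^2 + 3*u - 10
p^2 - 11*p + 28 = (p - 7)*(p - 4)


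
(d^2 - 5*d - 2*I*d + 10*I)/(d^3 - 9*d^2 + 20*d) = (d - 2*I)/(d*(d - 4))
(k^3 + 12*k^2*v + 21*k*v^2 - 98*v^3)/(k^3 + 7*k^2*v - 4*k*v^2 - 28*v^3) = (k + 7*v)/(k + 2*v)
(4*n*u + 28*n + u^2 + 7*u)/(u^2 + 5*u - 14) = (4*n + u)/(u - 2)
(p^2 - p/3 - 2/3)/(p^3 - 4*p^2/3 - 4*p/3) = (p - 1)/(p*(p - 2))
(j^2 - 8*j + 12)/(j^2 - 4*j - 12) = (j - 2)/(j + 2)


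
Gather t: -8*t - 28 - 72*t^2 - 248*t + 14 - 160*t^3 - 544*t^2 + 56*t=-160*t^3 - 616*t^2 - 200*t - 14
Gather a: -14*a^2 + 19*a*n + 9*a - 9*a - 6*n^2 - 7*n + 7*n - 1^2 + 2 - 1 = -14*a^2 + 19*a*n - 6*n^2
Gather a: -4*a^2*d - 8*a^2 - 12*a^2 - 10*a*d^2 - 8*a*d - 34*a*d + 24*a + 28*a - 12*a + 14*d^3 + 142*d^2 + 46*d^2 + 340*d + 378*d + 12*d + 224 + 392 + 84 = a^2*(-4*d - 20) + a*(-10*d^2 - 42*d + 40) + 14*d^3 + 188*d^2 + 730*d + 700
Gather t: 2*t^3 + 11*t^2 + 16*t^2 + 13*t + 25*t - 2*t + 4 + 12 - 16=2*t^3 + 27*t^2 + 36*t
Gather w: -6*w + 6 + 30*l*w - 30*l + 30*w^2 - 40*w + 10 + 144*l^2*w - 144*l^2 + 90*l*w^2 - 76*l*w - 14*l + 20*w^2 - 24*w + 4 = -144*l^2 - 44*l + w^2*(90*l + 50) + w*(144*l^2 - 46*l - 70) + 20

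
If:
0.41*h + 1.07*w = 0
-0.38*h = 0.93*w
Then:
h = 0.00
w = 0.00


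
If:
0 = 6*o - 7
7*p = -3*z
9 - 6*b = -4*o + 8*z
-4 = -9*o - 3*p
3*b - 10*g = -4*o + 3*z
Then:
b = -241/54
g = -43/18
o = 7/6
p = -13/6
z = 91/18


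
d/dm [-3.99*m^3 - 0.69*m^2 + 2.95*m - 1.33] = -11.97*m^2 - 1.38*m + 2.95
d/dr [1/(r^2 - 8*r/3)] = 6*(4 - 3*r)/(r^2*(3*r - 8)^2)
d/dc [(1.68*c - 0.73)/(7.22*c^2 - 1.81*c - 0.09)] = (-12.1296*c^2 + 10.5412*c - 1.4725)/(52.1284*c^4 - 26.1364*c^3 + 1.9765*c^2 + 0.3258*c + 0.0081)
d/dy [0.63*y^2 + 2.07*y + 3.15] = 1.26*y + 2.07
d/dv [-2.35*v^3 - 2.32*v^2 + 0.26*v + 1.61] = -7.05*v^2 - 4.64*v + 0.26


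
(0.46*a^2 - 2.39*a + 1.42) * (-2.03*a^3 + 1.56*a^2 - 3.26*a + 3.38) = -0.9338*a^5 + 5.5693*a^4 - 8.1106*a^3 + 11.5614*a^2 - 12.7074*a + 4.7996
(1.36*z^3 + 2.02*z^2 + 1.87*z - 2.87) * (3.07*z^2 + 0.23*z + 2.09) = 4.1752*z^5 + 6.5142*z^4 + 9.0479*z^3 - 4.159*z^2 + 3.2482*z - 5.9983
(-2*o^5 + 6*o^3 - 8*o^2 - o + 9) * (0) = 0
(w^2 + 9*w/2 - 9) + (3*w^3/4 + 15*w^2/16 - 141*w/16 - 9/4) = 3*w^3/4 + 31*w^2/16 - 69*w/16 - 45/4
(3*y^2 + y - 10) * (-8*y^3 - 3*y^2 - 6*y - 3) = -24*y^5 - 17*y^4 + 59*y^3 + 15*y^2 + 57*y + 30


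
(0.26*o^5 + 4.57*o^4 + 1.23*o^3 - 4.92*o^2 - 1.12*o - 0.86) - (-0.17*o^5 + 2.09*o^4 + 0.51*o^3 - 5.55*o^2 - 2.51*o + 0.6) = 0.43*o^5 + 2.48*o^4 + 0.72*o^3 + 0.63*o^2 + 1.39*o - 1.46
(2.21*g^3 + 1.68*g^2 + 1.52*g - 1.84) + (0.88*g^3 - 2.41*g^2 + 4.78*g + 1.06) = 3.09*g^3 - 0.73*g^2 + 6.3*g - 0.78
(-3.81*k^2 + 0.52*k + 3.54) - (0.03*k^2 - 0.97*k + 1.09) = -3.84*k^2 + 1.49*k + 2.45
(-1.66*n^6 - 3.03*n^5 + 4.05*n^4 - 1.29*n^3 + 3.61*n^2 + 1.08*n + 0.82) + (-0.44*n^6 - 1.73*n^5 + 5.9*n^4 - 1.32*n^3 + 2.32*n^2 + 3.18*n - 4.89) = -2.1*n^6 - 4.76*n^5 + 9.95*n^4 - 2.61*n^3 + 5.93*n^2 + 4.26*n - 4.07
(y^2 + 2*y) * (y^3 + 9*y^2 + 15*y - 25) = y^5 + 11*y^4 + 33*y^3 + 5*y^2 - 50*y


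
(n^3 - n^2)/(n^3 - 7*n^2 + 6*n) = n/(n - 6)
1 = 1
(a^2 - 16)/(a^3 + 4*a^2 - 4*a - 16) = (a - 4)/(a^2 - 4)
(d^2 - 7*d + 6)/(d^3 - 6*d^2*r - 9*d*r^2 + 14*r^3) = (d^2 - 7*d + 6)/(d^3 - 6*d^2*r - 9*d*r^2 + 14*r^3)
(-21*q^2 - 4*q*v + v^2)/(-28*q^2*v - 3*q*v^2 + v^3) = (3*q + v)/(v*(4*q + v))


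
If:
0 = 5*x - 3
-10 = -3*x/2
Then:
No Solution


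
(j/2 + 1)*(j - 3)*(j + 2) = j^3/2 + j^2/2 - 4*j - 6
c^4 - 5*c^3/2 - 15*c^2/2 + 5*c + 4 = (c - 4)*(c - 1)*(c + 1/2)*(c + 2)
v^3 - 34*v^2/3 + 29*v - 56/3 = (v - 8)*(v - 7/3)*(v - 1)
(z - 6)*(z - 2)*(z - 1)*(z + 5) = z^4 - 4*z^3 - 25*z^2 + 88*z - 60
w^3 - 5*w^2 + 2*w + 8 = (w - 4)*(w - 2)*(w + 1)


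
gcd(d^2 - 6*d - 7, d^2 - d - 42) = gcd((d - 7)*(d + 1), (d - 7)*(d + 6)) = d - 7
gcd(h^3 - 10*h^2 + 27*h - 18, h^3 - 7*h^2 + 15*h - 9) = h^2 - 4*h + 3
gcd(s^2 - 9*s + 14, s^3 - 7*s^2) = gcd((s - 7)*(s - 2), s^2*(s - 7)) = s - 7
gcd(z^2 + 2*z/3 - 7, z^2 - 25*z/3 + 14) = z - 7/3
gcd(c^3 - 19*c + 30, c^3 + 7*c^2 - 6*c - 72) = c - 3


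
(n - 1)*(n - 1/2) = n^2 - 3*n/2 + 1/2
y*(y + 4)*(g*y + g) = g*y^3 + 5*g*y^2 + 4*g*y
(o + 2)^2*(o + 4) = o^3 + 8*o^2 + 20*o + 16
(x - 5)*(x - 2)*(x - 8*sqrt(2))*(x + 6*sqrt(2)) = x^4 - 7*x^3 - 2*sqrt(2)*x^3 - 86*x^2 + 14*sqrt(2)*x^2 - 20*sqrt(2)*x + 672*x - 960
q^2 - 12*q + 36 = (q - 6)^2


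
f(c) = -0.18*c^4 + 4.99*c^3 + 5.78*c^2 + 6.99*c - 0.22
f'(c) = -0.72*c^3 + 14.97*c^2 + 11.56*c + 6.99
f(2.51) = 125.50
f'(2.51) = 118.93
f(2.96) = 186.71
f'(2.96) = 153.70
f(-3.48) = -191.25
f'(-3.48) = 178.40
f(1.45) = 36.48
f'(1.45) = 53.03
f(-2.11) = -39.68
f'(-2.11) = 56.01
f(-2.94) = -111.07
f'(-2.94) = 120.70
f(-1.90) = -29.21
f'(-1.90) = 44.01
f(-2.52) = -68.24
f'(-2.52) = 84.45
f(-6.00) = -1145.20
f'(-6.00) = 632.07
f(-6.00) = -1145.20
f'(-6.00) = 632.07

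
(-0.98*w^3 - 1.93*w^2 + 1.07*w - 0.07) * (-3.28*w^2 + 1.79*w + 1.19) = 3.2144*w^5 + 4.5762*w^4 - 8.1305*w^3 - 0.1518*w^2 + 1.148*w - 0.0833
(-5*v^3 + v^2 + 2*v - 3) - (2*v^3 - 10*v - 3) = -7*v^3 + v^2 + 12*v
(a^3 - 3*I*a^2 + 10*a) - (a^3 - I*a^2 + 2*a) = -2*I*a^2 + 8*a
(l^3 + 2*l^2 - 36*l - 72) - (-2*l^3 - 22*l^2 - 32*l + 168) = 3*l^3 + 24*l^2 - 4*l - 240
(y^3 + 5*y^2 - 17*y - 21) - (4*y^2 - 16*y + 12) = y^3 + y^2 - y - 33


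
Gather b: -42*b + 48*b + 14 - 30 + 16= 6*b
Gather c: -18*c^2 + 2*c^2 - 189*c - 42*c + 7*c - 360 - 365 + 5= -16*c^2 - 224*c - 720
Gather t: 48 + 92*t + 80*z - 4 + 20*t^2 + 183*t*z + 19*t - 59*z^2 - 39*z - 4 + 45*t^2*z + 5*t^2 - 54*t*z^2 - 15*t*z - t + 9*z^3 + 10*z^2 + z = t^2*(45*z + 25) + t*(-54*z^2 + 168*z + 110) + 9*z^3 - 49*z^2 + 42*z + 40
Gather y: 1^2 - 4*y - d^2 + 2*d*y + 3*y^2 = -d^2 + 3*y^2 + y*(2*d - 4) + 1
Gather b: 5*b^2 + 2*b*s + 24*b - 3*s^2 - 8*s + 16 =5*b^2 + b*(2*s + 24) - 3*s^2 - 8*s + 16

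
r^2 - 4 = (r - 2)*(r + 2)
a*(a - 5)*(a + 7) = a^3 + 2*a^2 - 35*a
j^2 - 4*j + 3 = (j - 3)*(j - 1)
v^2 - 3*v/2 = v*(v - 3/2)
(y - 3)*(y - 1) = y^2 - 4*y + 3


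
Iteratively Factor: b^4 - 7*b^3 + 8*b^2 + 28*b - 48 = (b - 3)*(b^3 - 4*b^2 - 4*b + 16) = (b - 3)*(b - 2)*(b^2 - 2*b - 8) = (b - 4)*(b - 3)*(b - 2)*(b + 2)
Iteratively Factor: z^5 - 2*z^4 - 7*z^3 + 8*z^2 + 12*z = (z - 3)*(z^4 + z^3 - 4*z^2 - 4*z) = (z - 3)*(z + 1)*(z^3 - 4*z) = (z - 3)*(z + 1)*(z + 2)*(z^2 - 2*z) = z*(z - 3)*(z + 1)*(z + 2)*(z - 2)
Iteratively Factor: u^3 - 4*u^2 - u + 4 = (u - 4)*(u^2 - 1) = (u - 4)*(u - 1)*(u + 1)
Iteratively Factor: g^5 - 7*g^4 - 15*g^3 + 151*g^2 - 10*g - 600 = (g - 5)*(g^4 - 2*g^3 - 25*g^2 + 26*g + 120) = (g - 5)*(g + 2)*(g^3 - 4*g^2 - 17*g + 60) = (g - 5)*(g + 2)*(g + 4)*(g^2 - 8*g + 15) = (g - 5)^2*(g + 2)*(g + 4)*(g - 3)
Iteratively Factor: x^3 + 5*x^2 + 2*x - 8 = (x + 4)*(x^2 + x - 2) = (x + 2)*(x + 4)*(x - 1)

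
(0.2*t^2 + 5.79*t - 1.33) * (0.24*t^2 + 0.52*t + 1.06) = 0.048*t^4 + 1.4936*t^3 + 2.9036*t^2 + 5.4458*t - 1.4098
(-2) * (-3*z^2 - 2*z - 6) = 6*z^2 + 4*z + 12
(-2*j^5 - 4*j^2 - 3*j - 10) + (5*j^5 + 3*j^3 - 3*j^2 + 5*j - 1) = 3*j^5 + 3*j^3 - 7*j^2 + 2*j - 11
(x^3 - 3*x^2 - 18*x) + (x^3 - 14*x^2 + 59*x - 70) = 2*x^3 - 17*x^2 + 41*x - 70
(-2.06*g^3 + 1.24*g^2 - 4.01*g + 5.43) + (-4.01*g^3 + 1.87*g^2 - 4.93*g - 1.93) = -6.07*g^3 + 3.11*g^2 - 8.94*g + 3.5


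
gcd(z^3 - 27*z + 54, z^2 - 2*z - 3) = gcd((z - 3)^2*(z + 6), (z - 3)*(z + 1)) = z - 3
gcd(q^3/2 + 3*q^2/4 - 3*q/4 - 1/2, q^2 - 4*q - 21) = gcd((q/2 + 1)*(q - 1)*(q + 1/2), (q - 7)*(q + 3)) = 1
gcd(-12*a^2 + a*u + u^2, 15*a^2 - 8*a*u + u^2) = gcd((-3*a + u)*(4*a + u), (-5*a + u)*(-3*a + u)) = -3*a + u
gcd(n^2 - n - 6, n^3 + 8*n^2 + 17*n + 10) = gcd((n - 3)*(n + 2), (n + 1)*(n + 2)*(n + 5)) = n + 2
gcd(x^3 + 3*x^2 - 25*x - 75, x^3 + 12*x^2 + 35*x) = x + 5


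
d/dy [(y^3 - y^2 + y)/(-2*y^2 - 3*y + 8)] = (-2*y^4 - 6*y^3 + 29*y^2 - 16*y + 8)/(4*y^4 + 12*y^3 - 23*y^2 - 48*y + 64)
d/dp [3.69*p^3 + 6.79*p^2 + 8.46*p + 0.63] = 11.07*p^2 + 13.58*p + 8.46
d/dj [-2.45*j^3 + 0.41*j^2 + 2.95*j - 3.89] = -7.35*j^2 + 0.82*j + 2.95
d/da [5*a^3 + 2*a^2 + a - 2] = 15*a^2 + 4*a + 1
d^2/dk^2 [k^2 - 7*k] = 2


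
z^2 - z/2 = z*(z - 1/2)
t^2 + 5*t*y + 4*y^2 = (t + y)*(t + 4*y)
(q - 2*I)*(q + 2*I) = q^2 + 4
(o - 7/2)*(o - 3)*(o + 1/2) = o^3 - 6*o^2 + 29*o/4 + 21/4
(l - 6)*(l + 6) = l^2 - 36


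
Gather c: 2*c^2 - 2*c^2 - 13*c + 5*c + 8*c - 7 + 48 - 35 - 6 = 0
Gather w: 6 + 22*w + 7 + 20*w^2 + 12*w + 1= 20*w^2 + 34*w + 14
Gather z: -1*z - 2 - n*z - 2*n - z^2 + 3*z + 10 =-2*n - z^2 + z*(2 - n) + 8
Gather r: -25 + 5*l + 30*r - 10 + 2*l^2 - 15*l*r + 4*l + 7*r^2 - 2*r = 2*l^2 + 9*l + 7*r^2 + r*(28 - 15*l) - 35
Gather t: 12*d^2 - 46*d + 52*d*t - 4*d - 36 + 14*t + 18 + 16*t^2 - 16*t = 12*d^2 - 50*d + 16*t^2 + t*(52*d - 2) - 18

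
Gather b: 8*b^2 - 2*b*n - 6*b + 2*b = 8*b^2 + b*(-2*n - 4)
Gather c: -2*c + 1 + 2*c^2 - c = 2*c^2 - 3*c + 1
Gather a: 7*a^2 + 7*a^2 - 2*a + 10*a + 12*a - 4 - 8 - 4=14*a^2 + 20*a - 16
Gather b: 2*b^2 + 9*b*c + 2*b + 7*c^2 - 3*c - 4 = 2*b^2 + b*(9*c + 2) + 7*c^2 - 3*c - 4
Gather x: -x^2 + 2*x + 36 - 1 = -x^2 + 2*x + 35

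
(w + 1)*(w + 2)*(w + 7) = w^3 + 10*w^2 + 23*w + 14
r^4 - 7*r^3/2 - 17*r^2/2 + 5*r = r*(r - 5)*(r - 1/2)*(r + 2)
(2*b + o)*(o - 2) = 2*b*o - 4*b + o^2 - 2*o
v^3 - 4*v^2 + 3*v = v*(v - 3)*(v - 1)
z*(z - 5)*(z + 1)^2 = z^4 - 3*z^3 - 9*z^2 - 5*z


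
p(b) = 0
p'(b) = 0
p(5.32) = 0.00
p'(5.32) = 0.00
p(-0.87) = 0.00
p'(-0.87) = 0.00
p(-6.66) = 0.00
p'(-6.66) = 0.00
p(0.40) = 0.00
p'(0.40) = 0.00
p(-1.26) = 0.00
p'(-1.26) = 0.00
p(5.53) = 0.00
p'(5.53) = 0.00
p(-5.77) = 0.00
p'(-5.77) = 0.00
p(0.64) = 0.00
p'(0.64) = 0.00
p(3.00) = 0.00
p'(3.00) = 0.00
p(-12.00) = 0.00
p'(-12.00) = 0.00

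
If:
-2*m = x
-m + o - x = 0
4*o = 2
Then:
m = -1/2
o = 1/2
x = 1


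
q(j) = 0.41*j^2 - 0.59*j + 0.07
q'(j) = 0.82*j - 0.59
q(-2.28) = 3.55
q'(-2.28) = -2.46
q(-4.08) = 9.30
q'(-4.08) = -3.94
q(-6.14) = 19.15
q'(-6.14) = -5.62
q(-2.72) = 4.71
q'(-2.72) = -2.82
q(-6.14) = 19.15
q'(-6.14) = -5.62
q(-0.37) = 0.34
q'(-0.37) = -0.89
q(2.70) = 1.47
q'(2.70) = 1.62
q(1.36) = 0.03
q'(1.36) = 0.53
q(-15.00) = 101.17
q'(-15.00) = -12.89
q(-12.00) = 66.19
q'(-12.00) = -10.43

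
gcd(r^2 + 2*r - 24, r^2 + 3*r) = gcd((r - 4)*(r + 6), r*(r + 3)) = 1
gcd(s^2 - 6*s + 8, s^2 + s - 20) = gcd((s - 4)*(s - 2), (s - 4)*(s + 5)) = s - 4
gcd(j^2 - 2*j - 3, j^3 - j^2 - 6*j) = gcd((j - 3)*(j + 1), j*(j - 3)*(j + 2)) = j - 3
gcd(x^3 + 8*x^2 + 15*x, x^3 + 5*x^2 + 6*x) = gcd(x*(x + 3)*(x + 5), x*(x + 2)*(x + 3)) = x^2 + 3*x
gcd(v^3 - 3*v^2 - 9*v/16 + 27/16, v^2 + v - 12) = v - 3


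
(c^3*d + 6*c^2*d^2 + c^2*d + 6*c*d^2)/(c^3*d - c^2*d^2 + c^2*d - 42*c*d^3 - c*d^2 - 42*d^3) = c/(c - 7*d)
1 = 1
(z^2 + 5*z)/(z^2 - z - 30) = z/(z - 6)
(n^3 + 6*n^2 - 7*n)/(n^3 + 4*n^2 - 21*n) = (n - 1)/(n - 3)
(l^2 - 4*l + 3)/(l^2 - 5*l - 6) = (-l^2 + 4*l - 3)/(-l^2 + 5*l + 6)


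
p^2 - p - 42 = (p - 7)*(p + 6)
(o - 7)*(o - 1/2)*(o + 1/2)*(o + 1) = o^4 - 6*o^3 - 29*o^2/4 + 3*o/2 + 7/4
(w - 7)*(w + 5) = w^2 - 2*w - 35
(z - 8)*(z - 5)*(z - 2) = z^3 - 15*z^2 + 66*z - 80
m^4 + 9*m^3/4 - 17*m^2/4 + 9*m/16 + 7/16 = (m - 1)*(m - 1/2)*(m + 1/4)*(m + 7/2)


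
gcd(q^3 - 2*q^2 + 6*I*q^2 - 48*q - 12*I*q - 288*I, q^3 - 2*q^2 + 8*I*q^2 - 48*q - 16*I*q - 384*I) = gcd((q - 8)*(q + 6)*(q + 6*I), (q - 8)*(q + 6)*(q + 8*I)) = q^2 - 2*q - 48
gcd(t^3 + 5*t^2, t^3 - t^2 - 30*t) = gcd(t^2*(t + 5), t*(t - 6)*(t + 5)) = t^2 + 5*t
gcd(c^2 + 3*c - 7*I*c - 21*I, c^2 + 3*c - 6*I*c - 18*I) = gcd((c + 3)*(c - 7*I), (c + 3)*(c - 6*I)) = c + 3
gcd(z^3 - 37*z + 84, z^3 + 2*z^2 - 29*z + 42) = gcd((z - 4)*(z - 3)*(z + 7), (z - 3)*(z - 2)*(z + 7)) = z^2 + 4*z - 21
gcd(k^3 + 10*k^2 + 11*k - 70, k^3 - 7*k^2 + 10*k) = k - 2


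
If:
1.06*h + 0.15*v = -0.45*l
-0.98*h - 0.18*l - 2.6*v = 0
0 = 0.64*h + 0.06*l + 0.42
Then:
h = -0.83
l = 1.91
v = 0.18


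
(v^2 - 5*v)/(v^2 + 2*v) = (v - 5)/(v + 2)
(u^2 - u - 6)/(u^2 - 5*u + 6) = (u + 2)/(u - 2)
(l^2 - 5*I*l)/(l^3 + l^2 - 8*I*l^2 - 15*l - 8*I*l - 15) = l/(l^2 + l*(1 - 3*I) - 3*I)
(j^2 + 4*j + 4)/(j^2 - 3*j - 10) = (j + 2)/(j - 5)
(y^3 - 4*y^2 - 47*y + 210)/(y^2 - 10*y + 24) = (y^2 + 2*y - 35)/(y - 4)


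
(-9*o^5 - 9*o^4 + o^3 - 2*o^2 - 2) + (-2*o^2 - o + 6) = -9*o^5 - 9*o^4 + o^3 - 4*o^2 - o + 4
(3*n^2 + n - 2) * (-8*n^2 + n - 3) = -24*n^4 - 5*n^3 + 8*n^2 - 5*n + 6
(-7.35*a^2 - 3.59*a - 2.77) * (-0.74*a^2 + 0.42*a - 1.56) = 5.439*a^4 - 0.4304*a^3 + 12.008*a^2 + 4.437*a + 4.3212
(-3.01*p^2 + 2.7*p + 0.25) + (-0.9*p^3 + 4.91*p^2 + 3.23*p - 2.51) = -0.9*p^3 + 1.9*p^2 + 5.93*p - 2.26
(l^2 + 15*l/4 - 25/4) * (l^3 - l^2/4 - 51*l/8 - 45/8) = l^5 + 7*l^4/2 - 217*l^3/16 - 895*l^2/32 + 75*l/4 + 1125/32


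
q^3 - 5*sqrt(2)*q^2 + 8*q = q*(q - 4*sqrt(2))*(q - sqrt(2))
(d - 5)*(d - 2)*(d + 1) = d^3 - 6*d^2 + 3*d + 10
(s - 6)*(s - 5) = s^2 - 11*s + 30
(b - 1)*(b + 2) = b^2 + b - 2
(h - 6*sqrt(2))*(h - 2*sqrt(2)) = h^2 - 8*sqrt(2)*h + 24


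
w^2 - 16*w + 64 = (w - 8)^2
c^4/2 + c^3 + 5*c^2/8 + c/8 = c*(c/2 + 1/4)*(c + 1/2)*(c + 1)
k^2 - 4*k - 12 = (k - 6)*(k + 2)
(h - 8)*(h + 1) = h^2 - 7*h - 8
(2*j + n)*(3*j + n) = 6*j^2 + 5*j*n + n^2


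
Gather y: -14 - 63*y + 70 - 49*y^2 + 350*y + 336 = -49*y^2 + 287*y + 392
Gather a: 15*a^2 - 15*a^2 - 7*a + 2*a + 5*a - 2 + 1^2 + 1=0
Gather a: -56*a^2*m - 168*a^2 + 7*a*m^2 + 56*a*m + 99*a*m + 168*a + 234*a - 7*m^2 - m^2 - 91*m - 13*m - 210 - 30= a^2*(-56*m - 168) + a*(7*m^2 + 155*m + 402) - 8*m^2 - 104*m - 240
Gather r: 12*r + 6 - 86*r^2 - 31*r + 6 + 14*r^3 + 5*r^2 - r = 14*r^3 - 81*r^2 - 20*r + 12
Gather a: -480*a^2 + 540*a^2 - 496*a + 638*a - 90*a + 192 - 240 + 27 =60*a^2 + 52*a - 21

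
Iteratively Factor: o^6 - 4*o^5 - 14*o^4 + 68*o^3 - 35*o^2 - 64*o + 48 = (o - 3)*(o^5 - o^4 - 17*o^3 + 17*o^2 + 16*o - 16) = (o - 3)*(o + 4)*(o^4 - 5*o^3 + 3*o^2 + 5*o - 4) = (o - 4)*(o - 3)*(o + 4)*(o^3 - o^2 - o + 1) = (o - 4)*(o - 3)*(o - 1)*(o + 4)*(o^2 - 1) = (o - 4)*(o - 3)*(o - 1)*(o + 1)*(o + 4)*(o - 1)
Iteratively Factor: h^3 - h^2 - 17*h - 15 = (h + 1)*(h^2 - 2*h - 15) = (h + 1)*(h + 3)*(h - 5)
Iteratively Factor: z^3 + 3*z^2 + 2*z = (z)*(z^2 + 3*z + 2) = z*(z + 1)*(z + 2)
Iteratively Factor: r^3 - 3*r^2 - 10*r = (r + 2)*(r^2 - 5*r) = r*(r + 2)*(r - 5)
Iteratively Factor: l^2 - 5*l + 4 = (l - 1)*(l - 4)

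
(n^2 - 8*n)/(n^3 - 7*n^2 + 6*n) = (n - 8)/(n^2 - 7*n + 6)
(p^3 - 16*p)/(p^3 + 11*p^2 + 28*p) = (p - 4)/(p + 7)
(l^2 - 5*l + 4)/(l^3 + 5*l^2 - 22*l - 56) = (l - 1)/(l^2 + 9*l + 14)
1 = 1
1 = 1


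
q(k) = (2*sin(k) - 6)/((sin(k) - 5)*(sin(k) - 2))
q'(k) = 2*cos(k)/((sin(k) - 5)*(sin(k) - 2)) - (2*sin(k) - 6)*cos(k)/((sin(k) - 5)*(sin(k) - 2)^2) - (2*sin(k) - 6)*cos(k)/((sin(k) - 5)^2*(sin(k) - 2))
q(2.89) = -0.66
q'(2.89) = 0.27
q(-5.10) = -0.95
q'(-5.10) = -0.25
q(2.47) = -0.79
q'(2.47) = 0.33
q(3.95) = -0.48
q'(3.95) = 0.09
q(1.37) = -0.99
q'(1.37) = -0.14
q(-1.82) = -0.45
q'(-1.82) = 0.03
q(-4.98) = -0.97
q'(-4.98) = -0.19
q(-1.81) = -0.45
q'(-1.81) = 0.03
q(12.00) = -0.50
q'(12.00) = -0.12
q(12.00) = -0.50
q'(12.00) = -0.12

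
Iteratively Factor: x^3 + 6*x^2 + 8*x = (x + 2)*(x^2 + 4*x) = x*(x + 2)*(x + 4)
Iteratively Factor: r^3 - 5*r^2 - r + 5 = (r - 5)*(r^2 - 1) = (r - 5)*(r + 1)*(r - 1)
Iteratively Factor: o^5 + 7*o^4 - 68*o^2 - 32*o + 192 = (o + 3)*(o^4 + 4*o^3 - 12*o^2 - 32*o + 64) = (o + 3)*(o + 4)*(o^3 - 12*o + 16) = (o + 3)*(o + 4)^2*(o^2 - 4*o + 4) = (o - 2)*(o + 3)*(o + 4)^2*(o - 2)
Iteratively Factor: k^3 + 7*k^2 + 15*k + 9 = (k + 1)*(k^2 + 6*k + 9) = (k + 1)*(k + 3)*(k + 3)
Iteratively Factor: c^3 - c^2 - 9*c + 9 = (c - 3)*(c^2 + 2*c - 3) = (c - 3)*(c + 3)*(c - 1)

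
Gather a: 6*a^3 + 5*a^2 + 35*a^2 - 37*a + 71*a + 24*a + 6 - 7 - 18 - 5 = 6*a^3 + 40*a^2 + 58*a - 24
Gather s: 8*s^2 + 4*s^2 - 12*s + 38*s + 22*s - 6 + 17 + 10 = 12*s^2 + 48*s + 21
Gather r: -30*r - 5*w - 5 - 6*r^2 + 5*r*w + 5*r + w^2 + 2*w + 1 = -6*r^2 + r*(5*w - 25) + w^2 - 3*w - 4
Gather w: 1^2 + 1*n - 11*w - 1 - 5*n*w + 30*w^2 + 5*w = n + 30*w^2 + w*(-5*n - 6)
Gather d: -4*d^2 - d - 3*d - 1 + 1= -4*d^2 - 4*d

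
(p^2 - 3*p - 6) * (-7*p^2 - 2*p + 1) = -7*p^4 + 19*p^3 + 49*p^2 + 9*p - 6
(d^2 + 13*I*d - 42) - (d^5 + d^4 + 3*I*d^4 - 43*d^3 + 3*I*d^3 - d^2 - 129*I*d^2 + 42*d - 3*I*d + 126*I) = -d^5 - d^4 - 3*I*d^4 + 43*d^3 - 3*I*d^3 + 2*d^2 + 129*I*d^2 - 42*d + 16*I*d - 42 - 126*I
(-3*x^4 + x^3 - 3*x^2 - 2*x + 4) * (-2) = 6*x^4 - 2*x^3 + 6*x^2 + 4*x - 8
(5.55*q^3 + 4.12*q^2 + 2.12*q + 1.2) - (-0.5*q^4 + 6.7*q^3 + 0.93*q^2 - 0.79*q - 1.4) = 0.5*q^4 - 1.15*q^3 + 3.19*q^2 + 2.91*q + 2.6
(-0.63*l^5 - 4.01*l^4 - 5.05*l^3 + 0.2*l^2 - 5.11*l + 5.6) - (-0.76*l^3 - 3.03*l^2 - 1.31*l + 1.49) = -0.63*l^5 - 4.01*l^4 - 4.29*l^3 + 3.23*l^2 - 3.8*l + 4.11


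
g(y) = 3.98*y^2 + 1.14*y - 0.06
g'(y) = 7.96*y + 1.14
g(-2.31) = 18.54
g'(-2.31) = -17.25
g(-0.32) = -0.02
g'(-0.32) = -1.41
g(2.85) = 35.52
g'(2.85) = 23.83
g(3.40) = 49.82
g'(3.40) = 28.20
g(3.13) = 42.50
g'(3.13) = 26.05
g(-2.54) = 22.72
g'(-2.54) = -19.08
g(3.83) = 62.69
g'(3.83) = 31.63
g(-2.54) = 22.72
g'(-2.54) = -19.08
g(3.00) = 39.18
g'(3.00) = 25.02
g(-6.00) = 136.38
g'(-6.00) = -46.62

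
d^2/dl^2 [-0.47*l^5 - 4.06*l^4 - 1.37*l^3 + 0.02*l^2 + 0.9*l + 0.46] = -9.4*l^3 - 48.72*l^2 - 8.22*l + 0.04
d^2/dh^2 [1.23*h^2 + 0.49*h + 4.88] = 2.46000000000000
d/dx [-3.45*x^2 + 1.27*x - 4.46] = 1.27 - 6.9*x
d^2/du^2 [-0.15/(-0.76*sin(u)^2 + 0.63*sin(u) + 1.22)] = (0.34656*sin(u)^4 - 0.21546*sin(u)^3 + 0.0960150000000001*sin(u)^2 + 0.31563*sin(u) - 0.39723)/(-0.76*sin(u)^2 + 0.63*sin(u) + 1.22)^3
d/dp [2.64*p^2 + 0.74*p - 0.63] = 5.28*p + 0.74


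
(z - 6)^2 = z^2 - 12*z + 36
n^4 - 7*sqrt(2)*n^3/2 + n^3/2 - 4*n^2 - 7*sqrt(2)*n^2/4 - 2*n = n*(n + 1/2)*(n - 4*sqrt(2))*(n + sqrt(2)/2)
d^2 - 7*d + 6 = (d - 6)*(d - 1)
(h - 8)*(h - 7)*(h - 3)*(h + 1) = h^4 - 17*h^3 + 83*h^2 - 67*h - 168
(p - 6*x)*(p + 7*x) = p^2 + p*x - 42*x^2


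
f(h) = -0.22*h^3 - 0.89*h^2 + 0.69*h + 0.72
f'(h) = -0.66*h^2 - 1.78*h + 0.69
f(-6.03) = 12.43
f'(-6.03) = -12.57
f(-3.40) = -3.27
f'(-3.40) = -0.89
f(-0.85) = -0.37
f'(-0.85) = 1.73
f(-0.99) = -0.62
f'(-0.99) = 1.81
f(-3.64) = -2.97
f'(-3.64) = -1.58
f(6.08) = -77.43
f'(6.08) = -34.53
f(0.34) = 0.84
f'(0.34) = 0.01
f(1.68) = -1.68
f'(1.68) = -4.16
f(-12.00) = 244.44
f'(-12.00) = -72.99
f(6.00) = -74.70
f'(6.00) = -33.75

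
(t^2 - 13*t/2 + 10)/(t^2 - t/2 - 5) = (t - 4)/(t + 2)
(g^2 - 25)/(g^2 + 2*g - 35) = (g + 5)/(g + 7)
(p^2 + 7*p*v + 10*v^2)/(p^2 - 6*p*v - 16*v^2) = (p + 5*v)/(p - 8*v)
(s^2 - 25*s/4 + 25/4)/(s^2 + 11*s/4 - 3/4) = (4*s^2 - 25*s + 25)/(4*s^2 + 11*s - 3)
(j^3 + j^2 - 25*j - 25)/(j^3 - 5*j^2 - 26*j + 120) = (j^2 - 4*j - 5)/(j^2 - 10*j + 24)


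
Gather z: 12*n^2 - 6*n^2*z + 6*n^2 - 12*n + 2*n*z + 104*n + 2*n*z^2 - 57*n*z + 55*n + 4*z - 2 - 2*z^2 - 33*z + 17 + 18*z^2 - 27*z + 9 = 18*n^2 + 147*n + z^2*(2*n + 16) + z*(-6*n^2 - 55*n - 56) + 24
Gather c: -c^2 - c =-c^2 - c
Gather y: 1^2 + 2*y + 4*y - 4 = 6*y - 3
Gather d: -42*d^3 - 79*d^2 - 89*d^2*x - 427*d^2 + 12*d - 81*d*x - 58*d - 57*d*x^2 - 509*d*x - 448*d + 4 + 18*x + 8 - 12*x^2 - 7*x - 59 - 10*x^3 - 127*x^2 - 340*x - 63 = -42*d^3 + d^2*(-89*x - 506) + d*(-57*x^2 - 590*x - 494) - 10*x^3 - 139*x^2 - 329*x - 110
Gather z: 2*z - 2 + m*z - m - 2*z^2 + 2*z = -m - 2*z^2 + z*(m + 4) - 2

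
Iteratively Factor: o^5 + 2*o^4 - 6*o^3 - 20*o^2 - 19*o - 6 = (o + 1)*(o^4 + o^3 - 7*o^2 - 13*o - 6) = (o + 1)^2*(o^3 - 7*o - 6) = (o - 3)*(o + 1)^2*(o^2 + 3*o + 2) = (o - 3)*(o + 1)^2*(o + 2)*(o + 1)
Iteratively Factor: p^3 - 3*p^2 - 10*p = (p + 2)*(p^2 - 5*p) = p*(p + 2)*(p - 5)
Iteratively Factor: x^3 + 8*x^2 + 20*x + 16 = (x + 4)*(x^2 + 4*x + 4) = (x + 2)*(x + 4)*(x + 2)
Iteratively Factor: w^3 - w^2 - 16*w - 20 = (w + 2)*(w^2 - 3*w - 10) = (w + 2)^2*(w - 5)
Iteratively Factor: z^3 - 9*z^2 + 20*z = (z - 4)*(z^2 - 5*z) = z*(z - 4)*(z - 5)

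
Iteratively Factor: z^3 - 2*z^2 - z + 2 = (z - 1)*(z^2 - z - 2) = (z - 1)*(z + 1)*(z - 2)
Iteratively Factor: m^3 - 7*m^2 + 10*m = (m)*(m^2 - 7*m + 10) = m*(m - 2)*(m - 5)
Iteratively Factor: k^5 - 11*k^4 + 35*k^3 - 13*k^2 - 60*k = (k)*(k^4 - 11*k^3 + 35*k^2 - 13*k - 60) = k*(k - 3)*(k^3 - 8*k^2 + 11*k + 20) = k*(k - 4)*(k - 3)*(k^2 - 4*k - 5) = k*(k - 4)*(k - 3)*(k + 1)*(k - 5)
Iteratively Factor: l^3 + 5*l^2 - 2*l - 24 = (l + 3)*(l^2 + 2*l - 8) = (l + 3)*(l + 4)*(l - 2)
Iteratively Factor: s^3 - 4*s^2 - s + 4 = (s - 4)*(s^2 - 1) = (s - 4)*(s - 1)*(s + 1)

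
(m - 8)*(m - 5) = m^2 - 13*m + 40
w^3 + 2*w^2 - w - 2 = (w - 1)*(w + 1)*(w + 2)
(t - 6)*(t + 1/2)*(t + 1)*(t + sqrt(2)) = t^4 - 9*t^3/2 + sqrt(2)*t^3 - 17*t^2/2 - 9*sqrt(2)*t^2/2 - 17*sqrt(2)*t/2 - 3*t - 3*sqrt(2)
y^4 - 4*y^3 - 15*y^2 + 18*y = y*(y - 6)*(y - 1)*(y + 3)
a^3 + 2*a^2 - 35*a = a*(a - 5)*(a + 7)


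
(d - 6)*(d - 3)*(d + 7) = d^3 - 2*d^2 - 45*d + 126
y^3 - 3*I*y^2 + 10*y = y*(y - 5*I)*(y + 2*I)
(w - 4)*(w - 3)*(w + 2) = w^3 - 5*w^2 - 2*w + 24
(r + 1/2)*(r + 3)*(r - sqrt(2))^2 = r^4 - 2*sqrt(2)*r^3 + 7*r^3/2 - 7*sqrt(2)*r^2 + 7*r^2/2 - 3*sqrt(2)*r + 7*r + 3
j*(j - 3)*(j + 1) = j^3 - 2*j^2 - 3*j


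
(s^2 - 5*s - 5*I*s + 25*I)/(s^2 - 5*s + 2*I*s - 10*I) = (s - 5*I)/(s + 2*I)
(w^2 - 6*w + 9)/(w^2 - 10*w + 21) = (w - 3)/(w - 7)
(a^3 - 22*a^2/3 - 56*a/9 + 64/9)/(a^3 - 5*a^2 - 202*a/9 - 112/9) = (9*a^2 + 6*a - 8)/(9*a^2 + 27*a + 14)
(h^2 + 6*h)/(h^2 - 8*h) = (h + 6)/(h - 8)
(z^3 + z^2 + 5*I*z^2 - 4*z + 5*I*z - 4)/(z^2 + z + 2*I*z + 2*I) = (z^2 + 5*I*z - 4)/(z + 2*I)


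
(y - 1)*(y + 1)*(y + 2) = y^3 + 2*y^2 - y - 2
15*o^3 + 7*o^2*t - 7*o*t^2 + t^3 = (-5*o + t)*(-3*o + t)*(o + t)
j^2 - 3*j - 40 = (j - 8)*(j + 5)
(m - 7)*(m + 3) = m^2 - 4*m - 21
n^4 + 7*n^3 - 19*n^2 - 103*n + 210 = (n - 3)*(n - 2)*(n + 5)*(n + 7)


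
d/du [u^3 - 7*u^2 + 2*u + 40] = 3*u^2 - 14*u + 2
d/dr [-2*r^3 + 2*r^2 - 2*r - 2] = -6*r^2 + 4*r - 2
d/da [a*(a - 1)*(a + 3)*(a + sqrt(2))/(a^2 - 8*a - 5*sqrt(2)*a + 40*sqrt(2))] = 2*(a^5 - 11*a^4 - 7*sqrt(2)*a^4 - 26*a^3 + 62*sqrt(2)*a^3 + 122*a^2 + 121*sqrt(2)*a^2 - 120*sqrt(2)*a + 160*a - 120)/(a^4 - 16*a^3 - 10*sqrt(2)*a^3 + 114*a^2 + 160*sqrt(2)*a^2 - 640*sqrt(2)*a - 800*a + 3200)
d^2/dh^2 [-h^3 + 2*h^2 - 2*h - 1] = 4 - 6*h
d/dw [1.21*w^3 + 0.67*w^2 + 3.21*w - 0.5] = 3.63*w^2 + 1.34*w + 3.21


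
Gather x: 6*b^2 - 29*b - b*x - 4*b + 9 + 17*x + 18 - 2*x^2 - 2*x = 6*b^2 - 33*b - 2*x^2 + x*(15 - b) + 27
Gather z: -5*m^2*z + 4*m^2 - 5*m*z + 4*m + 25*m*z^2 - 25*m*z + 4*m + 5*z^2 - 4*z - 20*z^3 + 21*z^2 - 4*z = 4*m^2 + 8*m - 20*z^3 + z^2*(25*m + 26) + z*(-5*m^2 - 30*m - 8)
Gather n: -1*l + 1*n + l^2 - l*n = l^2 - l + n*(1 - l)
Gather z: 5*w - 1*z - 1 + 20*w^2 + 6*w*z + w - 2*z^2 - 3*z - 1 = 20*w^2 + 6*w - 2*z^2 + z*(6*w - 4) - 2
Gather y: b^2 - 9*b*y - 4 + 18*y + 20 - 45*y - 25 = b^2 + y*(-9*b - 27) - 9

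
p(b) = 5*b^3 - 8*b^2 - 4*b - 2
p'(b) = 15*b^2 - 16*b - 4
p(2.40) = 11.44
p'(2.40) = 44.00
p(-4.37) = -554.56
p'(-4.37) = 352.37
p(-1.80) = -49.88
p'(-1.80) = 73.40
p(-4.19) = -493.49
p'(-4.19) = 326.38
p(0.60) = -6.20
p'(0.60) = -8.20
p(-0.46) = -2.34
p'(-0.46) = 6.53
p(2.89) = 40.31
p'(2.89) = 75.04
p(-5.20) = -900.56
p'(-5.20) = 484.80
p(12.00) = 7438.00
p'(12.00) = 1964.00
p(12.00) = 7438.00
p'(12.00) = 1964.00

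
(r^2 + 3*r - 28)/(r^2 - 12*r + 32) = (r + 7)/(r - 8)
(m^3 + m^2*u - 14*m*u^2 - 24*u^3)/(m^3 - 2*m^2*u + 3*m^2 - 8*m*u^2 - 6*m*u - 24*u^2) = (m + 3*u)/(m + 3)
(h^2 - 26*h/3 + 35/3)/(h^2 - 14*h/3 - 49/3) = (3*h - 5)/(3*h + 7)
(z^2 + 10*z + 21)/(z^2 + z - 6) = (z + 7)/(z - 2)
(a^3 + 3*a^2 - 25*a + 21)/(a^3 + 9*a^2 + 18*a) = (a^3 + 3*a^2 - 25*a + 21)/(a*(a^2 + 9*a + 18))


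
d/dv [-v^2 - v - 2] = -2*v - 1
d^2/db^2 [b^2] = 2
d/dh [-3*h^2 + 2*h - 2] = 2 - 6*h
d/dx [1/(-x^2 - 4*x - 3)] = 2*(x + 2)/(x^2 + 4*x + 3)^2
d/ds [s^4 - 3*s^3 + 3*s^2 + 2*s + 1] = 4*s^3 - 9*s^2 + 6*s + 2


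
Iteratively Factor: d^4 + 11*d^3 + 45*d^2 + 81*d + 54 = (d + 3)*(d^3 + 8*d^2 + 21*d + 18) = (d + 2)*(d + 3)*(d^2 + 6*d + 9) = (d + 2)*(d + 3)^2*(d + 3)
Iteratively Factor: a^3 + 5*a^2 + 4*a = (a + 4)*(a^2 + a) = a*(a + 4)*(a + 1)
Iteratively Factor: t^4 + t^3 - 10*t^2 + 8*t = (t - 2)*(t^3 + 3*t^2 - 4*t) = (t - 2)*(t - 1)*(t^2 + 4*t) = (t - 2)*(t - 1)*(t + 4)*(t)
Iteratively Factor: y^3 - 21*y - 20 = (y - 5)*(y^2 + 5*y + 4) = (y - 5)*(y + 1)*(y + 4)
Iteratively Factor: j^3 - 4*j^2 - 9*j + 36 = (j + 3)*(j^2 - 7*j + 12) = (j - 3)*(j + 3)*(j - 4)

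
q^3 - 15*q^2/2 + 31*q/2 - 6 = (q - 4)*(q - 3)*(q - 1/2)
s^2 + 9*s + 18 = (s + 3)*(s + 6)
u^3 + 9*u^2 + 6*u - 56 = (u - 2)*(u + 4)*(u + 7)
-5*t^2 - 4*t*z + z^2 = (-5*t + z)*(t + z)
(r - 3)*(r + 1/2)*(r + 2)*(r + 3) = r^4 + 5*r^3/2 - 8*r^2 - 45*r/2 - 9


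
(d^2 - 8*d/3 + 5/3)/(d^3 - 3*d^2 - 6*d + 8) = (d - 5/3)/(d^2 - 2*d - 8)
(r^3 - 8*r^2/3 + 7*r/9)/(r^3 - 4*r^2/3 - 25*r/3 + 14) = r*(3*r - 1)/(3*(r^2 + r - 6))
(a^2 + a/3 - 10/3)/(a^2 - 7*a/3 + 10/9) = 3*(a + 2)/(3*a - 2)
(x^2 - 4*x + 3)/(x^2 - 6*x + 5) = (x - 3)/(x - 5)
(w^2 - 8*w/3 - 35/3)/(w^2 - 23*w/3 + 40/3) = (3*w + 7)/(3*w - 8)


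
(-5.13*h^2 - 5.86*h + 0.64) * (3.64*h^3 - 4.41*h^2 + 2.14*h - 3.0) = -18.6732*h^5 + 1.2929*h^4 + 17.194*h^3 + 0.0271999999999988*h^2 + 18.9496*h - 1.92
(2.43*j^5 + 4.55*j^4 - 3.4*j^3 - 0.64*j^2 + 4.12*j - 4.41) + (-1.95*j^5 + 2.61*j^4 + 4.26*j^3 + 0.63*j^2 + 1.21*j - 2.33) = 0.48*j^5 + 7.16*j^4 + 0.86*j^3 - 0.01*j^2 + 5.33*j - 6.74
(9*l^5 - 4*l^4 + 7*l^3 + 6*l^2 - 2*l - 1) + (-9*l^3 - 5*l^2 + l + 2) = 9*l^5 - 4*l^4 - 2*l^3 + l^2 - l + 1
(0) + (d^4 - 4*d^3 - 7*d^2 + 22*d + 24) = d^4 - 4*d^3 - 7*d^2 + 22*d + 24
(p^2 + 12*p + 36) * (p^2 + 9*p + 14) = p^4 + 21*p^3 + 158*p^2 + 492*p + 504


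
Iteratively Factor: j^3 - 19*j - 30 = (j + 3)*(j^2 - 3*j - 10) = (j - 5)*(j + 3)*(j + 2)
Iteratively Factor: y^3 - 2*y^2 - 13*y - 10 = (y - 5)*(y^2 + 3*y + 2) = (y - 5)*(y + 2)*(y + 1)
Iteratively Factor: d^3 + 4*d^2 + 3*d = (d)*(d^2 + 4*d + 3) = d*(d + 3)*(d + 1)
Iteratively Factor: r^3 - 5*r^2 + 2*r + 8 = (r - 4)*(r^2 - r - 2) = (r - 4)*(r + 1)*(r - 2)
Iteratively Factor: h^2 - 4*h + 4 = (h - 2)*(h - 2)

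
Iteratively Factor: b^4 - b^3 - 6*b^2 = (b)*(b^3 - b^2 - 6*b) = b*(b + 2)*(b^2 - 3*b) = b^2*(b + 2)*(b - 3)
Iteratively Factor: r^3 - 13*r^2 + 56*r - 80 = (r - 4)*(r^2 - 9*r + 20) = (r - 5)*(r - 4)*(r - 4)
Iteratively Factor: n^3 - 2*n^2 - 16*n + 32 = (n - 4)*(n^2 + 2*n - 8) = (n - 4)*(n + 4)*(n - 2)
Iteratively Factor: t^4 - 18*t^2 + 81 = (t + 3)*(t^3 - 3*t^2 - 9*t + 27) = (t + 3)^2*(t^2 - 6*t + 9) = (t - 3)*(t + 3)^2*(t - 3)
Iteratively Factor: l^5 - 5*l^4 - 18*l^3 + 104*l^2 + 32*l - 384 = (l - 4)*(l^4 - l^3 - 22*l^2 + 16*l + 96) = (l - 4)*(l + 2)*(l^3 - 3*l^2 - 16*l + 48) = (l - 4)*(l + 2)*(l + 4)*(l^2 - 7*l + 12) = (l - 4)^2*(l + 2)*(l + 4)*(l - 3)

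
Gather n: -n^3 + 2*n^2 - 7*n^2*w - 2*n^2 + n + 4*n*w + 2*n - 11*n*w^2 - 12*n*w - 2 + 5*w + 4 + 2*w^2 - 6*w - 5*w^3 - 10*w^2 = -n^3 - 7*n^2*w + n*(-11*w^2 - 8*w + 3) - 5*w^3 - 8*w^2 - w + 2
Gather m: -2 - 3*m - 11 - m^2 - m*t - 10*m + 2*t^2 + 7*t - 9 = -m^2 + m*(-t - 13) + 2*t^2 + 7*t - 22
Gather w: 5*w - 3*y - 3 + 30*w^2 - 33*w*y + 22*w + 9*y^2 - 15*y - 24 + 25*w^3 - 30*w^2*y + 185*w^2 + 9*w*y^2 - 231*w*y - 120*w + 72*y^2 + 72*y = 25*w^3 + w^2*(215 - 30*y) + w*(9*y^2 - 264*y - 93) + 81*y^2 + 54*y - 27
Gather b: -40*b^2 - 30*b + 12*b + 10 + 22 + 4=-40*b^2 - 18*b + 36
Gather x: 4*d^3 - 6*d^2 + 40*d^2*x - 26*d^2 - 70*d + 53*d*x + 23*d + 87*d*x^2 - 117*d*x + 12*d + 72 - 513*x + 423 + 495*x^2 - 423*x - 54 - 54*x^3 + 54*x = 4*d^3 - 32*d^2 - 35*d - 54*x^3 + x^2*(87*d + 495) + x*(40*d^2 - 64*d - 882) + 441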